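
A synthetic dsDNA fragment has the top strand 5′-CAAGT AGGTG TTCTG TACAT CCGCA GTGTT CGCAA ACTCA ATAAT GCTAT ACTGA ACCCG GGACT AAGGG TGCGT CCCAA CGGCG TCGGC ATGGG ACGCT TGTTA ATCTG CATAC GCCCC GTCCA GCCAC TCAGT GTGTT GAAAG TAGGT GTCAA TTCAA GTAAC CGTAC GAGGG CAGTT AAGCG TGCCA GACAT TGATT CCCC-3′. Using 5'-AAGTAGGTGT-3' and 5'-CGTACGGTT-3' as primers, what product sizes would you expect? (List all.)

170 bp, 29 bp

The forward primer AAGTAGGTGT matches the top strand at positions 2–11, 143–152.
The reverse primer's reverse complement is AACCGTACG, matching at positions 163–171.
Each forward site pairs with the reverse site to give a product ending at position 171: sizes 170, 29 bp.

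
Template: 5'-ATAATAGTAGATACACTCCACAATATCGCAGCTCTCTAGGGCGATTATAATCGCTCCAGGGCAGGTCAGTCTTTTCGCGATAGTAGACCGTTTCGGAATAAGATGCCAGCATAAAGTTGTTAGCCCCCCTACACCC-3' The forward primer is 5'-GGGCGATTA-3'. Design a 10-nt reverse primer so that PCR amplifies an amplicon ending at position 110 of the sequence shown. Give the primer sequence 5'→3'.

5'-GCTGGCATCT-3'

The forward primer binds at positions 39–47; the product's 3' end on the top strand is position 110.
The reverse primer anneals to the top strand over positions 101–110, i.e. to AGATGCCAGC.
Its sequence written 5'→3' is the reverse complement: GCTGGCATCT.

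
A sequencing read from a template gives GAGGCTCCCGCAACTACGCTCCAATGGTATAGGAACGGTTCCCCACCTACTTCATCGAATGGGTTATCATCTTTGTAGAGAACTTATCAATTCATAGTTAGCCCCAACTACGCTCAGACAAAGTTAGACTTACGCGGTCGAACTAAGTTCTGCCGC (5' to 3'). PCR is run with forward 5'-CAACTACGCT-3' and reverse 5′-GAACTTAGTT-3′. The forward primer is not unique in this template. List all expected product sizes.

The forward primer CAACTACGCT matches the top strand at positions 11–20, 105–114.
The reverse primer's reverse complement is AACTAAGTTC, matching at positions 141–150.
Each forward site pairs with the reverse site to give a product ending at position 150: sizes 140, 46 bp.

140 bp, 46 bp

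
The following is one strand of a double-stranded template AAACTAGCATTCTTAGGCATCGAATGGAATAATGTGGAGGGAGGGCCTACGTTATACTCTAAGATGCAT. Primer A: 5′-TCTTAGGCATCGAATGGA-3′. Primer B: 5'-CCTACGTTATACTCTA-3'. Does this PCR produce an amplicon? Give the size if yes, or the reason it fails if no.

Primer A (TCTTAGGCATCGAATGGA) matches the top strand at positions 11–28 (3' end points downstream).
Primer B (CCTACGTTATACTCTA) also matches the top strand directly, at positions 46–61 — its reverse complement TAGAGTATAACGTAGG is not present.
Both primers anneal to the bottom strand with 3' ends pointing the same way, so neither can prime synthesis back toward the other.

No product — both primers anneal to the same strand and extend in the same direction.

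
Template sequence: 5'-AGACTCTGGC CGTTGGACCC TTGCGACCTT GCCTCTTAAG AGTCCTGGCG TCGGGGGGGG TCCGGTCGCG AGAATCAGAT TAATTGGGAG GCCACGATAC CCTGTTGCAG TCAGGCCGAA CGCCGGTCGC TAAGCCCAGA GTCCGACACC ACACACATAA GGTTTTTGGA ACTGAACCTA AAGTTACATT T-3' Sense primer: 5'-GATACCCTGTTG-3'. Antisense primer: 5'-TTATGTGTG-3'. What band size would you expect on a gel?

65 bp

Scanning the template, GATACCCTGTTG occurs at positions 96–107; this primer anneals to the bottom strand there with its 3' end pointing downstream.
The reverse primer's reverse complement is CACACATAA, which matches the template at positions 152–160.
The product runs from position 96 to position 160, so its length is 160 − 96 + 1 = 65 bp.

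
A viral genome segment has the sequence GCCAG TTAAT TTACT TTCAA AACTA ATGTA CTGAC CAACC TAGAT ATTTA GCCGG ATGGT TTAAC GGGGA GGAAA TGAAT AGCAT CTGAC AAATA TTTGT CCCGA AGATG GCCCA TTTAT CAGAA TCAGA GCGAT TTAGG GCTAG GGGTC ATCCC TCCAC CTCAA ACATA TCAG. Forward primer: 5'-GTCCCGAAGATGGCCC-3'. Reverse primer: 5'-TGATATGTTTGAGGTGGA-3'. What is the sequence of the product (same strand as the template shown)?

Forward primer GTCCCGAAGATGGCCC is found on the top strand at positions 99–114.
Taking the reverse complement of TGATATGTTTGAGGTGGA gives TCCACCTCAAACATATCA, found at positions 156–173 on the template; the primer anneals here to the top strand with its 3' end pointing upstream.
The product is the template from position 99 through 173 (75 bp).

5'-GTCCCGAAGATGGCCCATTTATCAGAATCAGAGCGATTTAGGGCTAGGGGTCATCCCTCCACCTCAAACATATCA-3'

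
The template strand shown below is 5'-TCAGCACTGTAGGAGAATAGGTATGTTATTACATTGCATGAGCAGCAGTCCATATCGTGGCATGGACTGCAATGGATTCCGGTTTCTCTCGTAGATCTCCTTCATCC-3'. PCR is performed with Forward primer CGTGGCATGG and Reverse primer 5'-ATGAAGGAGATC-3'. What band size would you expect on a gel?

Scanning the template, CGTGGCATGG occurs at positions 56–65; this primer anneals to the bottom strand there with its 3' end pointing downstream.
Taking the reverse complement of ATGAAGGAGATC gives GATCTCCTTCAT, found at positions 94–105 on the template; the primer anneals here to the top strand with its 3' end pointing upstream.
Amplicon spans positions 56–105: 50 bp.

50 bp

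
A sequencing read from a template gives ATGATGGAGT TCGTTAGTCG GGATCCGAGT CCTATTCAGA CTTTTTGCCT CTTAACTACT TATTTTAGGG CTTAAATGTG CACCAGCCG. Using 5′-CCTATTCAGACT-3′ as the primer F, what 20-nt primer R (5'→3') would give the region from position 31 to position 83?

The product's 3' end on the top strand is position 83.
The reverse primer anneals to the top strand over positions 64–83, i.e. to TTTAGGGCTTAAATGTGCAC.
Its sequence written 5'→3' is the reverse complement: GTGCACATTTAAGCCCTAAA.

5'-GTGCACATTTAAGCCCTAAA-3'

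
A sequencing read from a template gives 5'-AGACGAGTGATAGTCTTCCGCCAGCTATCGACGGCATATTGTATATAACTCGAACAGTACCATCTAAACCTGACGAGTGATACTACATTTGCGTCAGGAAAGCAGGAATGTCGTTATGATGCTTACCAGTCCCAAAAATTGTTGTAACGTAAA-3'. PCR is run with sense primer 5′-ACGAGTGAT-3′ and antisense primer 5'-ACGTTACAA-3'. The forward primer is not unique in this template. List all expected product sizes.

148 bp, 78 bp

The forward primer ACGAGTGAT matches the top strand at positions 3–11, 73–81.
The reverse primer's reverse complement is TTGTAACGT, matching at positions 142–150.
Each forward site pairs with the reverse site to give a product ending at position 150: sizes 148, 78 bp.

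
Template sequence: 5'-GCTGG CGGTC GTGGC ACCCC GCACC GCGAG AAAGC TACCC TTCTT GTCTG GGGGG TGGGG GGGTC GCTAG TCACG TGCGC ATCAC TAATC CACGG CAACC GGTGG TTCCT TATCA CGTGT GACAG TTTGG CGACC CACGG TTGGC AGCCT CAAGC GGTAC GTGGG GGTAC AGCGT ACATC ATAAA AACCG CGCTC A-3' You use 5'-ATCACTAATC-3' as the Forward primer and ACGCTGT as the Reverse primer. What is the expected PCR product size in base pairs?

Scanning the template, ATCACTAATC occurs at positions 81–90; this primer anneals to the bottom strand there with its 3' end pointing downstream.
Reverse complement of the reverse primer: ACAGCGT. This occurs on the top strand at positions 169–175.
The product runs from position 81 to position 175, so its length is 175 − 81 + 1 = 95 bp.

95 bp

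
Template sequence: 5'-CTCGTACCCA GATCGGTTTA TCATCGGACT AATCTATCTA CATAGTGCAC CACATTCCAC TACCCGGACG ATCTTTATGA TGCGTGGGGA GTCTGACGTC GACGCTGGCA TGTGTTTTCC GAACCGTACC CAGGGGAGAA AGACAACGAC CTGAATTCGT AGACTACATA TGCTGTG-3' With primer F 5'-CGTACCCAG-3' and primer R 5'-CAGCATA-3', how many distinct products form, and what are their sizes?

Two products: 173 bp, 51 bp

The forward primer CGTACCCAG matches the top strand at positions 3–11, 125–133.
The reverse primer's reverse complement is TATGCTG, matching at positions 169–175.
Each forward site pairs with the reverse site to give a product ending at position 175: sizes 173, 51 bp.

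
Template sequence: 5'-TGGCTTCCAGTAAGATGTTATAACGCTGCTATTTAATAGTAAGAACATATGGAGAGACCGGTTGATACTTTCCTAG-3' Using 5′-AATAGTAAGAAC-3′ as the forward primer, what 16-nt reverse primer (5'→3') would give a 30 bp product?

5'-CAACCGGTCTCTCCAT-3'

The forward primer binds at positions 35–46, so a 30 bp product ends at position 35 + 30 − 1 = 64.
The reverse primer anneals to the top strand over positions 49–64, i.e. to ATGGAGAGACCGGTTG.
Its sequence written 5'→3' is the reverse complement: CAACCGGTCTCTCCAT.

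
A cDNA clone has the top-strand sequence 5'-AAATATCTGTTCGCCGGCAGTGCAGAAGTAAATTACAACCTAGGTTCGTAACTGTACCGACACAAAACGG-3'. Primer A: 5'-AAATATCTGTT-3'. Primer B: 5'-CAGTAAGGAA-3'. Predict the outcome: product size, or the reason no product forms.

No product — primer B has no binding site in the template.

Primer B (CAGTAAGGAA) does not match the top strand, and its reverse complement TTCCTTACTG does not match either.
With no annealing site for primer B, no amplification occurs.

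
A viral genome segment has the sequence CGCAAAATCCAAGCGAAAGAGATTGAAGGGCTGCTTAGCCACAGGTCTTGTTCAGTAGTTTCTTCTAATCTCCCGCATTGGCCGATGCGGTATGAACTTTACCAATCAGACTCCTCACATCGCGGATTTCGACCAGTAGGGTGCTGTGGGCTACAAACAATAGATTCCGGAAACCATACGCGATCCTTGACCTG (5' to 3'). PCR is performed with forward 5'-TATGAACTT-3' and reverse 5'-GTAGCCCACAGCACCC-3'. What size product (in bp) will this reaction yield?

The forward primer matches the template at positions 91–99.
Taking the reverse complement of GTAGCCCACAGCACCC gives GGGTGCTGTGGGCTAC, found at positions 139–154 on the template; the primer anneals here to the top strand with its 3' end pointing upstream.
Product length = (reverse-primer end) − (forward-primer start) + 1 = 154 − 91 + 1 = 64 bp.

64 bp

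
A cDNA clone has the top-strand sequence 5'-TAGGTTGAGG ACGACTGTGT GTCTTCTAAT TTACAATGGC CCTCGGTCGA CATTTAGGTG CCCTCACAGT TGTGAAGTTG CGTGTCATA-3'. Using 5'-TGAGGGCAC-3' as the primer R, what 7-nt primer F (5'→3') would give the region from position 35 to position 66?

The reverse primer's reverse complement GTGCCCTCA matches the template at positions 58–66; the product starts at position 35.
The forward primer is identical to the top strand over positions 35–41: AATGGCC.

5'-AATGGCC-3'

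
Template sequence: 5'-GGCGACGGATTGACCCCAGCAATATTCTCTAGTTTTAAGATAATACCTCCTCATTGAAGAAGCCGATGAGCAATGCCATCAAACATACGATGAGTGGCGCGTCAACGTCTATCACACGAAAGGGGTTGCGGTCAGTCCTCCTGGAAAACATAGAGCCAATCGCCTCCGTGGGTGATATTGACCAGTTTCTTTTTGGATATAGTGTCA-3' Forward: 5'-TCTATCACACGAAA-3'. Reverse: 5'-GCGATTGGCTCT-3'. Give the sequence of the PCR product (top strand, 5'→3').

5'-TCTATCACACGAAAGGGGTTGCGGTCAGTCCTCCTGGAAAACATAGAGCCAATCGC-3'

The forward primer matches the template at positions 108–121.
Taking the reverse complement of GCGATTGGCTCT gives AGAGCCAATCGC, found at positions 152–163 on the template; the primer anneals here to the top strand with its 3' end pointing upstream.
The product is the template from position 108 through 163 (56 bp).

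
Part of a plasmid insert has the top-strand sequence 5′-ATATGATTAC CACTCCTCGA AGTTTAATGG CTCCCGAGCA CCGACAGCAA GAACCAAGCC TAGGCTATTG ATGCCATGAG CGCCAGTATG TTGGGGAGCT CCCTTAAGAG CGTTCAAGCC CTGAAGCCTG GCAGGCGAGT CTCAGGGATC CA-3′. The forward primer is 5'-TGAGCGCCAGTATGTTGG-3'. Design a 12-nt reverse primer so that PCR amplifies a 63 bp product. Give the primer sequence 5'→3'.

The forward primer binds at positions 77–94, so a 63 bp product ends at position 77 + 63 − 1 = 139.
The reverse primer anneals to the top strand over positions 128–139, i.e. to CTGGCAGGCGAG.
Its sequence written 5'→3' is the reverse complement: CTCGCCTGCCAG.

5'-CTCGCCTGCCAG-3'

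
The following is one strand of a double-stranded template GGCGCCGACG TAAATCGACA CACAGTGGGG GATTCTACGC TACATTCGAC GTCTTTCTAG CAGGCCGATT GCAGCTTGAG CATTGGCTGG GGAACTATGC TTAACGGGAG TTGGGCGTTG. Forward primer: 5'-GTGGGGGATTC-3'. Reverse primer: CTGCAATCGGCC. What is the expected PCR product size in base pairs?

50 bp

Scanning the template, GTGGGGGATTC occurs at positions 25–35; this primer anneals to the bottom strand there with its 3' end pointing downstream.
The reverse primer's reverse complement is GGCCGATTGCAG, which matches the template at positions 63–74.
Product length = (reverse-primer end) − (forward-primer start) + 1 = 74 − 25 + 1 = 50 bp.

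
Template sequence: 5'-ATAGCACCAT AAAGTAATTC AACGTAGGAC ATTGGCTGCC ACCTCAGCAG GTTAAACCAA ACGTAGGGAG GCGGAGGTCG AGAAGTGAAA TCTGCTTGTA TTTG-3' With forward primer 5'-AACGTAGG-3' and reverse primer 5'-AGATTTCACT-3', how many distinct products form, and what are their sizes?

Two products: 73 bp, 34 bp

The forward primer AACGTAGG matches the top strand at positions 21–28, 60–67.
The reverse primer's reverse complement is AGTGAAATCT, matching at positions 84–93.
Each forward site pairs with the reverse site to give a product ending at position 93: sizes 73, 34 bp.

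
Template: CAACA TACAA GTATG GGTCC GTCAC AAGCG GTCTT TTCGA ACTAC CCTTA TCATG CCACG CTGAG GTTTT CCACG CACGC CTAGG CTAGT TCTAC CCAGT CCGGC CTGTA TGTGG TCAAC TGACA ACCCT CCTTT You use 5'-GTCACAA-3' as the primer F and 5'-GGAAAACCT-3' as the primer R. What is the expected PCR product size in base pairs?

52 bp

The forward primer matches the template at positions 21–27.
Reverse complement of the reverse primer: AGGTTTTCC. This occurs on the top strand at positions 64–72.
Amplicon spans positions 21–72: 52 bp.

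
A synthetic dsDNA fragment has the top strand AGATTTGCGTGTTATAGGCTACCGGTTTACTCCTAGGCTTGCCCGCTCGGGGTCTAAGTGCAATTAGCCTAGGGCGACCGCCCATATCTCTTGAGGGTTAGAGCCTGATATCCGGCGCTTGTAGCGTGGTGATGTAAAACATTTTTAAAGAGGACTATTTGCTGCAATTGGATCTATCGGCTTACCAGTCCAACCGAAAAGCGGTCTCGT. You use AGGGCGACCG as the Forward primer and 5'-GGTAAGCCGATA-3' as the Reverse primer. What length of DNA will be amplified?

116 bp

The forward primer matches the template at positions 71–80.
Taking the reverse complement of GGTAAGCCGATA gives TATCGGCTTACC, found at positions 175–186 on the template; the primer anneals here to the top strand with its 3' end pointing upstream.
Product length = (reverse-primer end) − (forward-primer start) + 1 = 186 − 71 + 1 = 116 bp.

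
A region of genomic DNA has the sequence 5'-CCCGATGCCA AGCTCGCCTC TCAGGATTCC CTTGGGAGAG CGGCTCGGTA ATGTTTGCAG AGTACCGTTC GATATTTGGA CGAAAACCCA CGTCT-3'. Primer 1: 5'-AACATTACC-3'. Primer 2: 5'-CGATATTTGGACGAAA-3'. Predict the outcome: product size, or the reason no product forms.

No product — the primers' 3' ends point away from each other.

Primer 1 (AACATTACC) has reverse complement GGTAATGTT, which matches the top strand at positions 47–55; primer 1 anneals to the top strand there with its 3' end pointing upstream toward position 47.
Primer 2 (CGATATTTGGACGAAA) matches the top strand directly at positions 70–85; it anneals to the bottom strand with its 3' end pointing downstream toward position 85.
The 3' ends diverge (primer 1 extends toward position 1, primer 2 toward position 95), so the primers never converge on a shared product.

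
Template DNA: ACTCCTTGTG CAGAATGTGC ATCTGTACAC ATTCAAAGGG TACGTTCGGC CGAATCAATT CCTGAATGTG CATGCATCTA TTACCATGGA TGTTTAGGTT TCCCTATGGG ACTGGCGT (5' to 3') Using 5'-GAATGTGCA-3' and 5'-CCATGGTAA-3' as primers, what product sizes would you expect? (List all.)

77 bp, 26 bp

The forward primer GAATGTGCA matches the top strand at positions 13–21, 64–72.
The reverse primer's reverse complement is TTACCATGG, matching at positions 81–89.
Each forward site pairs with the reverse site to give a product ending at position 89: sizes 77, 26 bp.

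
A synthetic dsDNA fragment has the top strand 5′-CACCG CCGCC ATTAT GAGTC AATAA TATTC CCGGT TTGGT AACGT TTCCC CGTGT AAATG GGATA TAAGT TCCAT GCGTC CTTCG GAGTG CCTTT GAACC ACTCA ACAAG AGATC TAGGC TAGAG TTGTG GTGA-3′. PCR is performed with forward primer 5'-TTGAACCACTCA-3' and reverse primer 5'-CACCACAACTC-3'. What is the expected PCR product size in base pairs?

Scanning the template, TTGAACCACTCA occurs at positions 94–105; this primer anneals to the bottom strand there with its 3' end pointing downstream.
Taking the reverse complement of CACCACAACTC gives GAGTTGTGGTG, found at positions 123–133 on the template; the primer anneals here to the top strand with its 3' end pointing upstream.
Amplicon spans positions 94–133: 40 bp.

40 bp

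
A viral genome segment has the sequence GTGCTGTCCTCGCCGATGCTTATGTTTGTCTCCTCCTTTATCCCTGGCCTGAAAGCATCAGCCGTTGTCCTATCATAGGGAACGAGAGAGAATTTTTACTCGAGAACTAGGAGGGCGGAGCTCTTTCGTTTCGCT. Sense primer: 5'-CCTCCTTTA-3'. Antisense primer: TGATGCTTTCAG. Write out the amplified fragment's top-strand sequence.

The forward primer matches the template at positions 32–40.
Reverse complement of the reverse primer: CTGAAAGCATCA. This occurs on the top strand at positions 49–60.
The product is the template from position 32 through 60 (29 bp).

5'-CCTCCTTTATCCCTGGCCTGAAAGCATCA-3'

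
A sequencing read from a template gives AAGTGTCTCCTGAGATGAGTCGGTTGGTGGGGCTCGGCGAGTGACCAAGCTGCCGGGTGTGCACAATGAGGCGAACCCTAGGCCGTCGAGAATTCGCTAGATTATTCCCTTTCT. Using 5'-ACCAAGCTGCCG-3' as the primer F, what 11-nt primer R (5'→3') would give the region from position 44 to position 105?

The product's 3' end on the top strand is position 105.
The reverse primer anneals to the top strand over positions 95–105, i.e. to CGCTAGATTAT.
Its sequence written 5'→3' is the reverse complement: ATAATCTAGCG.

5'-ATAATCTAGCG-3'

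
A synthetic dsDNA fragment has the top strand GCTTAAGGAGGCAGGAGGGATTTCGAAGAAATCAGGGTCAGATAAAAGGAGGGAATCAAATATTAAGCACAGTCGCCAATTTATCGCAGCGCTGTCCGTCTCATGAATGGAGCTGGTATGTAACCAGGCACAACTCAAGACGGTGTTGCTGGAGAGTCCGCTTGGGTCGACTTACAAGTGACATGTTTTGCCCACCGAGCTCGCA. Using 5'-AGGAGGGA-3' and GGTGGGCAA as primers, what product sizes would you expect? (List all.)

184 bp, 150 bp

The forward primer AGGAGGGA matches the top strand at positions 13–20, 47–54.
The reverse primer's reverse complement is TTGCCCACC, matching at positions 188–196.
Each forward site pairs with the reverse site to give a product ending at position 196: sizes 184, 150 bp.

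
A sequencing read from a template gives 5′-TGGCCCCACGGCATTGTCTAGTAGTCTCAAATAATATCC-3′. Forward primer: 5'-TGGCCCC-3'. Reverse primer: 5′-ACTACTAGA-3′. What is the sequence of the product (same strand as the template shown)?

5'-TGGCCCCACGGCATTGTCTAGTAGT-3'

The forward primer matches the template at positions 1–7.
Taking the reverse complement of ACTACTAGA gives TCTAGTAGT, found at positions 17–25 on the template; the primer anneals here to the top strand with its 3' end pointing upstream.
The product is the template from position 1 through 25 (25 bp).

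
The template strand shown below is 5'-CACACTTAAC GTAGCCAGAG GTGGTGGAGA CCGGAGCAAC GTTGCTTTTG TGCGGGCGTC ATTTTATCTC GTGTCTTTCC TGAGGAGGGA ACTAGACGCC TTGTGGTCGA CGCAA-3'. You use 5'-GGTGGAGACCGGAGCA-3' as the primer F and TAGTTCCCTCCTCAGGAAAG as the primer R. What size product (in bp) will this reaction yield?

Scanning the template, GGTGGAGACCGGAGCA occurs at positions 23–38; this primer anneals to the bottom strand there with its 3' end pointing downstream.
Taking the reverse complement of TAGTTCCCTCCTCAGGAAAG gives CTTTCCTGAGGAGGGAACTA, found at positions 75–94 on the template; the primer anneals here to the top strand with its 3' end pointing upstream.
Product length = (reverse-primer end) − (forward-primer start) + 1 = 94 − 23 + 1 = 72 bp.

72 bp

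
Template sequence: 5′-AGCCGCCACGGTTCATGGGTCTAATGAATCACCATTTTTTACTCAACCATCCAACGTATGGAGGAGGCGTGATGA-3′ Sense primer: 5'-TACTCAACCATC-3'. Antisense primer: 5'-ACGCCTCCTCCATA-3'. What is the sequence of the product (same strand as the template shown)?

Scanning the template, TACTCAACCATC occurs at positions 40–51; this primer anneals to the bottom strand there with its 3' end pointing downstream.
Reverse complement of the reverse primer: TATGGAGGAGGCGT. This occurs on the top strand at positions 57–70.
The product is the template from position 40 through 70 (31 bp).

5'-TACTCAACCATCCAACGTATGGAGGAGGCGT-3'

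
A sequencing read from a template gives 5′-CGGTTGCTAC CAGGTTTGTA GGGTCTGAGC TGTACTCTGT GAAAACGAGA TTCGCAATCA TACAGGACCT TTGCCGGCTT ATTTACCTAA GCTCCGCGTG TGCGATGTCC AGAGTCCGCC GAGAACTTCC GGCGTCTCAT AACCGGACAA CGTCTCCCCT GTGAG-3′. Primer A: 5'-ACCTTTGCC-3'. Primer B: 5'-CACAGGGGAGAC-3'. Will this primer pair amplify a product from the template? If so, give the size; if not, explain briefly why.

Primer A (ACCTTTGCC) matches the top strand at positions 67–75; it acts as a forward primer.
Primer B's reverse complement is GTCTCCCCTGTG, matching the top strand at positions 152–163; it acts as a reverse primer.
The 3' ends face each other across positions 67–163, giving a 97 bp product.

Yes — a 97 bp product.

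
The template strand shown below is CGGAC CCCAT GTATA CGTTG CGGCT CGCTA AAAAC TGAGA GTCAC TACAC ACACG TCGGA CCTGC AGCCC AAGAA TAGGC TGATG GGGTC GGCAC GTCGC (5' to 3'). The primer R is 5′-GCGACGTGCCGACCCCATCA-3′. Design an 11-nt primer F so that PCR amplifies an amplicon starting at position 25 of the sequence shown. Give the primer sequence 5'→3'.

The reverse primer's reverse complement TGATGGGGTCGGCACGTCGC matches the template at positions 81–100; the product starts at position 25.
The forward primer is identical to the top strand over positions 25–35: TCGCTAAAAAC.

5'-TCGCTAAAAAC-3'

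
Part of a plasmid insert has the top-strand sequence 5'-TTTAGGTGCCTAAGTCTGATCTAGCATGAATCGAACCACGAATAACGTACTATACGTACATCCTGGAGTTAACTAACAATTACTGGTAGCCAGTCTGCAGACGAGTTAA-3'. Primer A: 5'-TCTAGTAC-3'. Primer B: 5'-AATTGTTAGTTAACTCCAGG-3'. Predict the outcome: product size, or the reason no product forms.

Primer A (TCTAGTAC) does not match the top strand, and its reverse complement GTACTAGA does not match either.
With no annealing site for primer A, no amplification occurs.

No product — primer A has no binding site in the template.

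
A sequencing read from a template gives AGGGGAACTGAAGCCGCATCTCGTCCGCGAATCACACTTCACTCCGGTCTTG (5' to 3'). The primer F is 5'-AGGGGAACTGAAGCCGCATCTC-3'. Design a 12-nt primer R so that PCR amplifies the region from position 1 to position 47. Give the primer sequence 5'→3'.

The product's 3' end on the top strand is position 47.
The reverse primer anneals to the top strand over positions 36–47, i.e. to ACTTCACTCCGG.
Its sequence written 5'→3' is the reverse complement: CCGGAGTGAAGT.

5'-CCGGAGTGAAGT-3'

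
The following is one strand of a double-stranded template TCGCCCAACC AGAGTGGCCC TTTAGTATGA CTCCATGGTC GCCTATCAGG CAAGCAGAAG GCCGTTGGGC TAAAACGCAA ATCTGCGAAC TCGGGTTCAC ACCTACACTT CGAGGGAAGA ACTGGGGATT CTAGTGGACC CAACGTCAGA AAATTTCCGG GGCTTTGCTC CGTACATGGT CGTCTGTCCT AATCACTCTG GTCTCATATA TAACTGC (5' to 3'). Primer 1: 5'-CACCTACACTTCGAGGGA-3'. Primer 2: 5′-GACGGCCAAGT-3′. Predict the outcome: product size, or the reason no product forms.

No product — primer 2 has no binding site in the template.

Primer 2 (GACGGCCAAGT) does not match the top strand, and its reverse complement ACTTGGCCGTC does not match either.
With no annealing site for primer 2, no amplification occurs.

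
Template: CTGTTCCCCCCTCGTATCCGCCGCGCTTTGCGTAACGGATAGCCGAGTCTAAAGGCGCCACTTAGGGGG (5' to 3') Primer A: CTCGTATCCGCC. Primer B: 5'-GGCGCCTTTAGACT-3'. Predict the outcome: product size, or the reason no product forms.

Primer A (CTCGTATCCGCC) matches the top strand at positions 11–22; it acts as a forward primer.
Primer B's reverse complement is AGTCTAAAGGCGCC, matching the top strand at positions 46–59; it acts as a reverse primer.
The 3' ends face each other across positions 11–59, giving a 49 bp product.

Yes — a 49 bp product.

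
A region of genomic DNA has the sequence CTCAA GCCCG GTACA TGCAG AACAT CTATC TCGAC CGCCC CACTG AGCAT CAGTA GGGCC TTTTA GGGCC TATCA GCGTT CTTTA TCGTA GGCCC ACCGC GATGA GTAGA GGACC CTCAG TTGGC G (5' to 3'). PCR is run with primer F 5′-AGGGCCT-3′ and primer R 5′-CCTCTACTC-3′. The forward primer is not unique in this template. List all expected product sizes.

58 bp, 48 bp

The forward primer AGGGCCT matches the top strand at positions 55–61, 65–71.
The reverse primer's reverse complement is GAGTAGAGG, matching at positions 104–112.
Each forward site pairs with the reverse site to give a product ending at position 112: sizes 58, 48 bp.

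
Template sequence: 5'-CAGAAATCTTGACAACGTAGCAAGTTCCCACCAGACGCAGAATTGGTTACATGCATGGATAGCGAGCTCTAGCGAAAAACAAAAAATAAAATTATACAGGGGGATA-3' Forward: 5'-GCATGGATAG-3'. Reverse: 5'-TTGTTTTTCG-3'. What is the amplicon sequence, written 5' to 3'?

Forward primer GCATGGATAG is found on the top strand at positions 53–62.
Reverse complement of the reverse primer: CGAAAAACAA. This occurs on the top strand at positions 73–82.
The product is the template from position 53 through 82 (30 bp).

5'-GCATGGATAGCGAGCTCTAGCGAAAAACAA-3'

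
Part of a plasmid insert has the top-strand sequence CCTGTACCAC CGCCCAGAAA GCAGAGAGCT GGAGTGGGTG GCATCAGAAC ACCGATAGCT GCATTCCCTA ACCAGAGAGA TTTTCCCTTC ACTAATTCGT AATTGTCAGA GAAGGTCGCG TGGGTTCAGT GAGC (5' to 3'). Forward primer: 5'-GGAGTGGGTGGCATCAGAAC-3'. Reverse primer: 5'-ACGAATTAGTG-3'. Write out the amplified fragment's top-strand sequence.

Forward primer GGAGTGGGTGGCATCAGAAC is found on the top strand at positions 31–50.
Taking the reverse complement of ACGAATTAGTG gives CACTAATTCGT, found at positions 90–100 on the template; the primer anneals here to the top strand with its 3' end pointing upstream.
The product is the template from position 31 through 100 (70 bp).

5'-GGAGTGGGTGGCATCAGAACACCGATAGCTGCATTCCCTAACCAGAGAGATTTTCCCTTCACTAATTCGT-3'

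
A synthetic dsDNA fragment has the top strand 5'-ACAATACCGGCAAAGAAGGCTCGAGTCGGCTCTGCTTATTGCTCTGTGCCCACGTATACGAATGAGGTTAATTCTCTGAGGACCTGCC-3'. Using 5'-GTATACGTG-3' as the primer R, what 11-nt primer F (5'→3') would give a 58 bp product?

The reverse primer's reverse complement CACGTATAC matches the template at positions 51–59, so the product ends at position 59.
A 58 bp product then starts at position 59 − 58 + 1 = 2.
The forward primer is identical to the top strand there: CAATACCGGCA.

5'-CAATACCGGCA-3'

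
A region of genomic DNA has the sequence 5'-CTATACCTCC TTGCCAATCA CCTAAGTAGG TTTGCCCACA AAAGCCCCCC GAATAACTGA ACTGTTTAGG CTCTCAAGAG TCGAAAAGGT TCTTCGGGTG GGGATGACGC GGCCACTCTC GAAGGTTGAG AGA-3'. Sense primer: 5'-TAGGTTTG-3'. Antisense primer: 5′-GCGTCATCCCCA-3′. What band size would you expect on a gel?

The forward primer matches the template at positions 27–34.
Reverse complement of the reverse primer: TGGGGATGACGC. This occurs on the top strand at positions 99–110.
Product length = (reverse-primer end) − (forward-primer start) + 1 = 110 − 27 + 1 = 84 bp.

84 bp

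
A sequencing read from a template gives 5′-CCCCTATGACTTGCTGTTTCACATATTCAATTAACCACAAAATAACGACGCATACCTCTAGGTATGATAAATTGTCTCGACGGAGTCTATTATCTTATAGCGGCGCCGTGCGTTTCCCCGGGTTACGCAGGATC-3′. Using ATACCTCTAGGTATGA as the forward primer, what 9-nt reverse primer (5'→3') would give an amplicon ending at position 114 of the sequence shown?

5'-AACGCACGG-3'

The forward primer binds at positions 52–67; the product's 3' end on the top strand is position 114.
The reverse primer anneals to the top strand over positions 106–114, i.e. to CCGTGCGTT.
Its sequence written 5'→3' is the reverse complement: AACGCACGG.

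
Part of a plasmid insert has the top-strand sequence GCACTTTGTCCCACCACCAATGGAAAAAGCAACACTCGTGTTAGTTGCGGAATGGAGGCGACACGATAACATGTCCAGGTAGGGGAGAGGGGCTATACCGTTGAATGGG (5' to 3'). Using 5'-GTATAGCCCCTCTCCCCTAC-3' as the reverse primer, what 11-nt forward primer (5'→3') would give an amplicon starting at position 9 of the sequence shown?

The reverse primer's reverse complement GTAGGGGAGAGGGGCTATAC matches the template at positions 79–98; the product starts at position 9.
The forward primer is identical to the top strand over positions 9–19: TCCCACCACCA.

5'-TCCCACCACCA-3'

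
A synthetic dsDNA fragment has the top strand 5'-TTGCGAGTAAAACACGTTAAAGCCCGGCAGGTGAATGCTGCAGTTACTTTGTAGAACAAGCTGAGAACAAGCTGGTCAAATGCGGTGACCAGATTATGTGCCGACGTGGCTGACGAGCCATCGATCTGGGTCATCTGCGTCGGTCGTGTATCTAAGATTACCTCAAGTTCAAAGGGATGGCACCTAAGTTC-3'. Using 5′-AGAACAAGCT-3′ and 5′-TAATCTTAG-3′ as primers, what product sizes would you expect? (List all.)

The forward primer AGAACAAGCT matches the top strand at positions 53–62, 64–73.
The reverse primer's reverse complement is CTAAGATTA, matching at positions 152–160.
Each forward site pairs with the reverse site to give a product ending at position 160: sizes 108, 97 bp.

108 bp, 97 bp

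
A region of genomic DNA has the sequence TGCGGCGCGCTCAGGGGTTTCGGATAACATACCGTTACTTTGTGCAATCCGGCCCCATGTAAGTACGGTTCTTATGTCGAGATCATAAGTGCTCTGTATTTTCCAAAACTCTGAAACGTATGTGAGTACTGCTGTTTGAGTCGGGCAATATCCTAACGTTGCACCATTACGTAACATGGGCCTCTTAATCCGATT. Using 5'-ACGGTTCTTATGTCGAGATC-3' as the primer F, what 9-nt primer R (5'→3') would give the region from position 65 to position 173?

The product's 3' end on the top strand is position 173.
The reverse primer anneals to the top strand over positions 165–173, i.e. to CATTACGTA.
Its sequence written 5'→3' is the reverse complement: TACGTAATG.

5'-TACGTAATG-3'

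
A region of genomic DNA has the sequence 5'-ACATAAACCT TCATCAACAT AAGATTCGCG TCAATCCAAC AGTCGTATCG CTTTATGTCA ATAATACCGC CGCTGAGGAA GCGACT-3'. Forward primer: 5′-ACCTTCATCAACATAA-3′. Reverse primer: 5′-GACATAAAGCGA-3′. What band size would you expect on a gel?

Forward primer ACCTTCATCAACATAA is found on the top strand at positions 7–22.
Taking the reverse complement of GACATAAAGCGA gives TCGCTTTATGTC, found at positions 48–59 on the template; the primer anneals here to the top strand with its 3' end pointing upstream.
Amplicon spans positions 7–59: 53 bp.

53 bp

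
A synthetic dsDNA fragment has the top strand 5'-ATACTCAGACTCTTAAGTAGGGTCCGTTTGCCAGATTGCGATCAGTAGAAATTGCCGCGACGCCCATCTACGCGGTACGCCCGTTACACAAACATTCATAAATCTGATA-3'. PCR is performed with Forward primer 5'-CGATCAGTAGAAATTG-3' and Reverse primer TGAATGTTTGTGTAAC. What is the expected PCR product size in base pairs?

60 bp

The forward primer matches the template at positions 39–54.
Reverse complement of the reverse primer: GTTACACAAACATTCA. This occurs on the top strand at positions 83–98.
The product runs from position 39 to position 98, so its length is 98 − 39 + 1 = 60 bp.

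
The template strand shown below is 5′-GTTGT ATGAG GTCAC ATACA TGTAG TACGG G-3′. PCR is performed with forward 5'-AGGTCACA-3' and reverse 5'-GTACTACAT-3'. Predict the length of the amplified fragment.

The forward primer matches the template at positions 9–16.
The reverse primer's reverse complement is ATGTAGTAC, which matches the template at positions 20–28.
The product runs from position 9 to position 28, so its length is 28 − 9 + 1 = 20 bp.

20 bp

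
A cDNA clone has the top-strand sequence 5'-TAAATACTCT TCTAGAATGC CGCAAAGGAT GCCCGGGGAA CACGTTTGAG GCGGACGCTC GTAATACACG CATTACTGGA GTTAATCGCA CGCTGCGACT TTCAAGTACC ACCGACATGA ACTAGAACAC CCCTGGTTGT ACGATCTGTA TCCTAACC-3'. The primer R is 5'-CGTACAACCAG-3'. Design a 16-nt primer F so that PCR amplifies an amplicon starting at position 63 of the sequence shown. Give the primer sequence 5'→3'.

The reverse primer's reverse complement CTGGTTGTACG matches the template at positions 133–143; the product starts at position 63.
The forward primer is identical to the top strand over positions 63–78: AATACACGCATTACTG.

5'-AATACACGCATTACTG-3'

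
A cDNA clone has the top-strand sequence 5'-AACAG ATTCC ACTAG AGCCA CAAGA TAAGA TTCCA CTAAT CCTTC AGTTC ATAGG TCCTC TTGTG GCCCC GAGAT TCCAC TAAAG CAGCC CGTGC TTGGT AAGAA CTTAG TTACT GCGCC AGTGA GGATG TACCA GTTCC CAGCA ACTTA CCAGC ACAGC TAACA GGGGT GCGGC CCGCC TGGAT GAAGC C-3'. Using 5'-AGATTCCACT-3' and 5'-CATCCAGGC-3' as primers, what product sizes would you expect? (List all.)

183 bp, 159 bp, 115 bp

The forward primer AGATTCCACT matches the top strand at positions 4–13, 28–37, 72–81.
The reverse primer's reverse complement is GCCTGGATG, matching at positions 178–186.
Each forward site pairs with the reverse site to give a product ending at position 186: sizes 183, 159, 115 bp.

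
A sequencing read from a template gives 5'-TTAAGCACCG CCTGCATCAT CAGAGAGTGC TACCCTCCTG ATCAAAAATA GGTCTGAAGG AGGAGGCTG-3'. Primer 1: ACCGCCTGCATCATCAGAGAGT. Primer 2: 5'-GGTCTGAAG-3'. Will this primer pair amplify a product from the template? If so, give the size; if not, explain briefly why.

Primer 1 (ACCGCCTGCATCATCAGAGAGT) matches the top strand at positions 7–28 (3' end points downstream).
Primer 2 (GGTCTGAAG) also matches the top strand directly, at positions 51–59 — its reverse complement CTTCAGACC is not present.
Both primers anneal to the bottom strand with 3' ends pointing the same way, so neither can prime synthesis back toward the other.

No product — both primers anneal to the same strand and extend in the same direction.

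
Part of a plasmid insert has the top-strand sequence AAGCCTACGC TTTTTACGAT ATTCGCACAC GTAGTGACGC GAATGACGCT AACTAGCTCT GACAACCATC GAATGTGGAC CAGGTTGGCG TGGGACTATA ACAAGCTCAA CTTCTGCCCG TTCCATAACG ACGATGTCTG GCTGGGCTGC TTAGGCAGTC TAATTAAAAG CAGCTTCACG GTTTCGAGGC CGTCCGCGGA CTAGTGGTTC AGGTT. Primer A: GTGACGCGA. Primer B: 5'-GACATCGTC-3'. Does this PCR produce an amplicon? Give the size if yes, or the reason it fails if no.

Yes — a 105 bp product.

Primer A (GTGACGCGA) matches the top strand at positions 34–42; it acts as a forward primer.
Primer B's reverse complement is GACGATGTC, matching the top strand at positions 130–138; it acts as a reverse primer.
The 3' ends face each other across positions 34–138, giving a 105 bp product.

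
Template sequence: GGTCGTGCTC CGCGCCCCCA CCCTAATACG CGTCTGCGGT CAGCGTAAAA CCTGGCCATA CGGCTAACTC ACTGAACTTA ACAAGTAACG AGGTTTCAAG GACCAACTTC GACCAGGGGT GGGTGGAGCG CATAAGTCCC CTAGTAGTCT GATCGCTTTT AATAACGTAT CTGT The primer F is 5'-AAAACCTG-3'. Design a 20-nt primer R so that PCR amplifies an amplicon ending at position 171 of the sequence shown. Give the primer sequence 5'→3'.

The forward primer binds at positions 47–54; the product's 3' end on the top strand is position 171.
The reverse primer anneals to the top strand over positions 152–171, i.e. to ATCGCTTTTAATAACGTATC.
Its sequence written 5'→3' is the reverse complement: GATACGTTATTAAAAGCGAT.

5'-GATACGTTATTAAAAGCGAT-3'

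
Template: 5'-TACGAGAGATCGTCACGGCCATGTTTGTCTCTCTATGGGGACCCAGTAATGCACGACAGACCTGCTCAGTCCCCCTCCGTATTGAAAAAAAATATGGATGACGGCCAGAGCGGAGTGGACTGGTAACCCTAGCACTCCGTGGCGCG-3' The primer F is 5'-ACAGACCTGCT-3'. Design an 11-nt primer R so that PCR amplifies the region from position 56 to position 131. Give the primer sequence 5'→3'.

5'-TAGGGTTACCA-3'

The product's 3' end on the top strand is position 131.
The reverse primer anneals to the top strand over positions 121–131, i.e. to TGGTAACCCTA.
Its sequence written 5'→3' is the reverse complement: TAGGGTTACCA.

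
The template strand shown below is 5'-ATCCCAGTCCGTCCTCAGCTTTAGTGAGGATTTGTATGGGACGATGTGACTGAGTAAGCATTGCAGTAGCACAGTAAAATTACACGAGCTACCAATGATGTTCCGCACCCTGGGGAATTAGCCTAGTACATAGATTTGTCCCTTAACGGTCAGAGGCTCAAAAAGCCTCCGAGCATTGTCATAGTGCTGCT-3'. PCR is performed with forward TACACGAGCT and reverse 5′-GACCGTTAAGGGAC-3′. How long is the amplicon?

Forward primer TACACGAGCT is found on the top strand at positions 81–90.
Reverse complement of the reverse primer: GTCCCTTAACGGTC. This occurs on the top strand at positions 138–151.
Product length = (reverse-primer end) − (forward-primer start) + 1 = 151 − 81 + 1 = 71 bp.

71 bp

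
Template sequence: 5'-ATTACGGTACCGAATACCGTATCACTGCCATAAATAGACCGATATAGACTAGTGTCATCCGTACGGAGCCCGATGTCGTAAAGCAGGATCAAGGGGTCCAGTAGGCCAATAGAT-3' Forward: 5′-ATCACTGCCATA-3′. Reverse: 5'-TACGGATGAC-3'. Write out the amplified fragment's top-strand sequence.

5'-ATCACTGCCATAAATAGACCGATATAGACTAGTGTCATCCGTA-3'

The forward primer matches the template at positions 21–32.
The reverse primer's reverse complement is GTCATCCGTA, which matches the template at positions 54–63.
The product is the template from position 21 through 63 (43 bp).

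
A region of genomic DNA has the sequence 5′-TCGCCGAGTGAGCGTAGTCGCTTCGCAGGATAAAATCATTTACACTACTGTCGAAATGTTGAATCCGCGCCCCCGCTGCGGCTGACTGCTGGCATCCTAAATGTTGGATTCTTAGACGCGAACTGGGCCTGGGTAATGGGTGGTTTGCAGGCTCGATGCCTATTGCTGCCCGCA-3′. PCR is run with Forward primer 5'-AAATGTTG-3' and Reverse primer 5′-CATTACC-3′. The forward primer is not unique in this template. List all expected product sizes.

85 bp, 40 bp

The forward primer AAATGTTG matches the top strand at positions 54–61, 99–106.
The reverse primer's reverse complement is GGTAATG, matching at positions 132–138.
Each forward site pairs with the reverse site to give a product ending at position 138: sizes 85, 40 bp.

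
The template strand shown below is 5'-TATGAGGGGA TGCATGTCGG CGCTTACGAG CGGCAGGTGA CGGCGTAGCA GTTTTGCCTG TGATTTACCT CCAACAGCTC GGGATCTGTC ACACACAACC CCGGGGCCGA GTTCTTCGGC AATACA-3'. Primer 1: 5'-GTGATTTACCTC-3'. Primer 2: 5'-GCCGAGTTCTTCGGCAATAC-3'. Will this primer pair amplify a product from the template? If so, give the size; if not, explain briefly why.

Primer 1 (GTGATTTACCTC) matches the top strand at positions 60–71 (3' end points downstream).
Primer 2 (GCCGAGTTCTTCGGCAATAC) also matches the top strand directly, at positions 106–125 — its reverse complement GTATTGCCGAAGAACTCGGC is not present.
Both primers anneal to the bottom strand with 3' ends pointing the same way, so neither can prime synthesis back toward the other.

No product — both primers anneal to the same strand and extend in the same direction.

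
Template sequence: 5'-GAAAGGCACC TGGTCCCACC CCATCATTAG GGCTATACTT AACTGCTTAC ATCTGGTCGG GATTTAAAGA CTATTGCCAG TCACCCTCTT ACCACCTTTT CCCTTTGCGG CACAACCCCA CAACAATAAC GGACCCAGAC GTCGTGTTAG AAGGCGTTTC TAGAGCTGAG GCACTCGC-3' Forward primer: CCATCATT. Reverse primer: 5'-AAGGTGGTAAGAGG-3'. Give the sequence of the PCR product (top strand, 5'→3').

Scanning the template, CCATCATT occurs at positions 21–28; this primer anneals to the bottom strand there with its 3' end pointing downstream.
Taking the reverse complement of AAGGTGGTAAGAGG gives CCTCTTACCACCTT, found at positions 85–98 on the template; the primer anneals here to the top strand with its 3' end pointing upstream.
The product is the template from position 21 through 98 (78 bp).

5'-CCATCATTAGGGCTATACTTAACTGCTTACATCTGGTCGGGATTTAAAGACTATTGCCAGTCACCCTCTTACCACCTT-3'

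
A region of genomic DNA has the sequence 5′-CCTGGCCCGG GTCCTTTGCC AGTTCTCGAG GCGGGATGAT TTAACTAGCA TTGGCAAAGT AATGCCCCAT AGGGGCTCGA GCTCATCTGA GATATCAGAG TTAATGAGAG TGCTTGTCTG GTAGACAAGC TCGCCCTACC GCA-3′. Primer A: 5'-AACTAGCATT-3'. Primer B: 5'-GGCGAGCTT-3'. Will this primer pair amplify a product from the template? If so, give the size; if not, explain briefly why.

Yes — a 93 bp product.

Primer A (AACTAGCATT) matches the top strand at positions 43–52; it acts as a forward primer.
Primer B's reverse complement is AAGCTCGCC, matching the top strand at positions 127–135; it acts as a reverse primer.
The 3' ends face each other across positions 43–135, giving a 93 bp product.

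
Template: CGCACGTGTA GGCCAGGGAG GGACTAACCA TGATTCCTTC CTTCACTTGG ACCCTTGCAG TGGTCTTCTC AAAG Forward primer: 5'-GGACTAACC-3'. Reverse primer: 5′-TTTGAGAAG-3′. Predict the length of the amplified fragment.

53 bp

Scanning the template, GGACTAACC occurs at positions 21–29; this primer anneals to the bottom strand there with its 3' end pointing downstream.
The reverse primer's reverse complement is CTTCTCAAA, which matches the template at positions 65–73.
The product runs from position 21 to position 73, so its length is 73 − 21 + 1 = 53 bp.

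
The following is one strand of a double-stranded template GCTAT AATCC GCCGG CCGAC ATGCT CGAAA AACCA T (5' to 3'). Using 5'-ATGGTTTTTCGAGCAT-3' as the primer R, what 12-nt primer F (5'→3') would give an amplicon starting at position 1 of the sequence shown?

The reverse primer's reverse complement ATGCTCGAAAAACCAT matches the template at positions 21–36; the product starts at position 1.
The forward primer is identical to the top strand over positions 1–12: GCTATAATCCGC.

5'-GCTATAATCCGC-3'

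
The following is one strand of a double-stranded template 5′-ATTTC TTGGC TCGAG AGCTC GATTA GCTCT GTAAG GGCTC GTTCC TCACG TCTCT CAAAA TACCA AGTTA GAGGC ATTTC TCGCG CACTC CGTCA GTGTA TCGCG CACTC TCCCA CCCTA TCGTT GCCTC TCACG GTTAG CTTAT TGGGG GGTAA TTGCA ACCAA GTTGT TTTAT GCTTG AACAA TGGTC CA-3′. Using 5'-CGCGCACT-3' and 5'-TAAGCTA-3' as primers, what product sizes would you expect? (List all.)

63 bp, 43 bp

The forward primer CGCGCACT matches the top strand at positions 82–89, 102–109.
The reverse primer's reverse complement is TAGCTTA, matching at positions 138–144.
Each forward site pairs with the reverse site to give a product ending at position 144: sizes 63, 43 bp.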